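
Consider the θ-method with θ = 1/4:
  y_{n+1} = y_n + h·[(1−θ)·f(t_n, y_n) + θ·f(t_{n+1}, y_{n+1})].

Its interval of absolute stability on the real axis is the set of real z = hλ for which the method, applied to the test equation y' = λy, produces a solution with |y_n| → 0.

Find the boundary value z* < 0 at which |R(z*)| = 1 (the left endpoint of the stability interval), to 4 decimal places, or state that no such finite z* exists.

z* = -4.0000.

With y'=λy (z=hλ):
  y_{n+1} = y_n + z·[3/4·y_n + 1/4·y_{n+1}] ⇒ (1 − 1/4z)y_{n+1} = (1 + 3/4z)y_n
  R(z) = (1 + 3/4z)/(1 − 1/4z).

Need |R(x)|<1, x<0.
x=-0.43: |R|=0.6117
R=−1: 1+3/4x = −1+1/4x ⇒ -1/2x=2 ⇒ x=2/(-1/2)=-4.0000
Confirm numerically:
  x=-3.879: |R|=0.96929 <1
  x=-2.584: |R|=0.56987 <1
  x=-1.694: |R|=0.19002 <1
  x=-4.416: |R|=1.09886 >1
  x=-4.121: |R|=1.02980 >1
Interval (-4.0000, 0).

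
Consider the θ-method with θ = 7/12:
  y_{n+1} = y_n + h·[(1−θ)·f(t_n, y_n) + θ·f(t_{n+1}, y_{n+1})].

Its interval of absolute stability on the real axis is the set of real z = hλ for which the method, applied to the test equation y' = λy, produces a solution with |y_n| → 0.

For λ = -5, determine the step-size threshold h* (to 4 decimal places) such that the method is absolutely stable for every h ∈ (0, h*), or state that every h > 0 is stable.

interval (−∞, 0). Any h>0 works for λ=-5.

Test eqn y'=λy, z=hλ:
  y_{n+1} = y_n + z·[5/12·y_n + 7/12·y_{n+1}] ⇒ (1 − 7/12z)y_{n+1} = (1 + 5/12z)y_n
  R(z) = (1 + 5/12z)/(1 − 7/12z).

Solve |R(x)|<1 on ℝ⁻.
x=-1.67: |R|=0.1541
x=-2: |R|=0.0769
x=-10: |R|=0.4634
x=-100: |R|=0.6854
θ=7/12≥1/2 ⇒ |1+5/12x|<|1−7/12x| ∀x<0 ⇒ interval (−∞,0).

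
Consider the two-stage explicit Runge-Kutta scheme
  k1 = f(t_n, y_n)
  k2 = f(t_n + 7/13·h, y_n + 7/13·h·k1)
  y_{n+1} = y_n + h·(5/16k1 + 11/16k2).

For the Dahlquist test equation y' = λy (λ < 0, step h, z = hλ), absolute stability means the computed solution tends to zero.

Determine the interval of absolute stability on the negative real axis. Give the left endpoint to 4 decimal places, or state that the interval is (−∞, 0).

On y'=λy, z=hλ:
  k1=λy_n ⇒ h·k1=z·y_n;  k2=λ(1+7/13z)y_n ⇒ h·k2=z(1+7/13z)y_n
  y_{n+1}/y_n = 1 + 5/16z + 11/16z(1+7/13z) = 1 + z + 77/208z²
  Hence R(z) = 1 + z + 77/208z².

Find x<0 with |R(x)|<1.
x=-0.85: |R|=0.4175
R=1: x+77/208x²=0 ⇒ x=−208/77=-2.7013; min R=1−1/(4·77/208)=0.3247>−1
Confirm numerically:
  x=-2.383: |R|=0.71921 <1
  x=-1.595: |R|=0.34678 <1
  x=-1.444: |R|=0.32790 <1
  x=-3.294: |R|=1.72275 >1
  x=-3.258: |R|=1.67143 >1
  x=-2.750: |R|=1.04958 >1
So |R|<1 on (-2.7013, 0).

z∈(-2.7013,0).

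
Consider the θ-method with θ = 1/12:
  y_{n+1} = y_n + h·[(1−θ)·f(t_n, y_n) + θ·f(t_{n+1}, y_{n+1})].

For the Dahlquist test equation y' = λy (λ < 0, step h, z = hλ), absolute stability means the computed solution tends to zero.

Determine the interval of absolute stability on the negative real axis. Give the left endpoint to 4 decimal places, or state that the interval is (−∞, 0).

On y'=λy, z=hλ:
  y_{n+1} = y_n + z·[11/12·y_n + 1/12·y_{n+1}] ⇒ (1 − 1/12z)y_{n+1} = (1 + 11/12z)y_n
  Hence R(z) = (1 + 11/12z)/(1 − 1/12z).

Need |R(x)|<1, x<0.
x=-0.53: |R|=0.4924
R=−1: 1+11/12x = −1+1/12x ⇒ -5/6x=2 ⇒ x=2/(-5/6)=-2.4000
Confirm numerically:
  x=-1.933: |R|=0.66482 <1
  x=-1.325: |R|=0.19325 <1
  x=-1.175: |R|=0.07021 <1
  x=-1.110: |R|=0.01602 <1
  x=-2.867: |R|=1.31412 >1
  x=-2.830: |R|=1.28995 >1
  x=-2.516: |R|=1.07991 >1
So |R|<1 on (-2.4000, 0).

z∈(-2.4000,0).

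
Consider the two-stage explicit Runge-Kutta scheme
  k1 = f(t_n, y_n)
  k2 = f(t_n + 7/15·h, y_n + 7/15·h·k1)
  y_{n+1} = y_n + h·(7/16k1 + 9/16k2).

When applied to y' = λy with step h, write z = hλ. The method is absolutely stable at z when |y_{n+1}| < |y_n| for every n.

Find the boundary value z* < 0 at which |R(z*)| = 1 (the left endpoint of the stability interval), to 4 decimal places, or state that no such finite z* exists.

left endpoint -3.8095.

On y'=λy, z=hλ:
  k1=λy_n ⇒ h·k1=z·y_n;  k2=λ(1+7/15z)y_n ⇒ h·k2=z(1+7/15z)y_n
  y_{n+1}/y_n = 1 + 7/16z + 9/16z(1+7/15z) = 1 + z + 21/80z²
  ⇒ R(z) = 1 + z + 21/80z².

Need |R(x)|<1, x<0.
x=-1.66: |R|=0.0633
R=1: x+21/80x²=0 ⇒ x=−80/21=-3.8095; min R=1−1/(4·21/80)=0.0476>−1
Confirm numerically:
  x=-2.089: |R|=0.05653 <1
  x=-1.888: |R|=0.04769 <1
  x=-1.597: |R|=0.07248 <1
  x=-4.239: |R|=1.47789 >1
  x=-4.200: |R|=1.43050 >1
So |R|<1 on (-3.8095, 0).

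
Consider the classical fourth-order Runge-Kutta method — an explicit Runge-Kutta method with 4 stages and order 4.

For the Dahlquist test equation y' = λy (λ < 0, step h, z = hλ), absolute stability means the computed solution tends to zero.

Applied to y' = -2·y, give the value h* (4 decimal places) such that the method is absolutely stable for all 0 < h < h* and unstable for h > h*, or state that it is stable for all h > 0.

(-2.7853,0); λ=-2 ⇒ h* = 1.3926.

Set f=λy, z=hλ:
  order 4, 4-stage ⇒ R(z)=1+z+z^2/2+z^3/6+z^4/24
  (e.g. R(-0.3)=0.74084, |R|=0.74084)

Solve |R(x)|<1 on ℝ⁻.
x=-0.3: |R|=0.7408
|R(-2.9)|=1.1872 |R(-2.12)|=0.3808 |R(-1.25)|=0.3075
Bisect:
  x_lo=-3.4841 |R|=2.6764  x_hi=-0.2413 |R|=0.7856
  mid=-1.86271 |R|=0.29658 →hi
  mid=-2.67342 |R|=0.84403 →hi
  mid=-3.07878 |R|=1.54048 →lo
  mid=-2.87610 |R|=1.14577 →lo
  mid=-2.77476 |R|=0.98424 →hi
  mid=-2.82543 |R|=1.06222 →lo
  mid=-2.80010 |R|=1.02255 →lo
  mid=-2.78743 |R|=1.00322 →lo
  mid=-2.78110 |R|=0.99369 →hi
  ...
  [-2.78545,-2.78525] ⇒ x*=-2.7853
Interval (-2.7853, 0).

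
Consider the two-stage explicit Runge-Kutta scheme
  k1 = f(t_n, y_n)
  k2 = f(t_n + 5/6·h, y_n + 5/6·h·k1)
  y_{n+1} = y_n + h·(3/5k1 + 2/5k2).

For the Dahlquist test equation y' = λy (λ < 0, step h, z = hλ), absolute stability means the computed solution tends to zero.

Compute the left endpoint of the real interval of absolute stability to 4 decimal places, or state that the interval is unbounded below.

With y'=λy (z=hλ):
  k1=λy_n ⇒ h·k1=z·y_n;  k2=λ(1+5/6z)y_n ⇒ h·k2=z(1+5/6z)y_n
  y_{n+1}/y_n = 1 + 3/5z + 2/5z(1+5/6z) = 1 + z + 1/3z²
  ⇒ R(z) = 1 + z + 1/3z².

Solve |R(x)|<1 on ℝ⁻.
x=-1.31: |R|=0.2620
R=1: x+1/3x²=0 ⇒ x=−3=-3.0000; min R=1−1/(4·1/3)=0.2500>−1
Confirm numerically:
  x=-2.599: |R|=0.65260 <1
  x=-2.416: |R|=0.52969 <1
  x=-1.575: |R|=0.25187 <1
  x=-1.474: |R|=0.25023 <1
  x=-3.277: |R|=1.30258 >1
  x=-3.173: |R|=1.18298 >1
Stable set (-3.0000, 0).

z* = -3.0000.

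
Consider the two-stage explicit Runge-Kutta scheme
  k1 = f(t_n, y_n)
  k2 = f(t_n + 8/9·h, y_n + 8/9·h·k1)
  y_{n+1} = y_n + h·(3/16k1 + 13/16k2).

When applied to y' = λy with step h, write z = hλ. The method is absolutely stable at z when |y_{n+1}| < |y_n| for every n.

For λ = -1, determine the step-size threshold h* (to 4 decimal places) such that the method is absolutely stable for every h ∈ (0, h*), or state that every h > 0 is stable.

Set f=λy, z=hλ:
  k1=λy_n ⇒ h·k1=z·y_n;  k2=λ(1+8/9z)y_n ⇒ h·k2=z(1+8/9z)y_n
  y_{n+1}/y_n = 1 + 3/16z + 13/16z(1+8/9z) = 1 + z + 13/18z²
  ⇒ R(z) = 1 + z + 13/18z².

Boundary: |R(x)|=1, x<0.
x=-0.98: |R|=0.7136
R=1: x+13/18x²=0 ⇒ x=−18/13=-1.3846; min R=1−1/(4·13/18)=0.6538>−1
Confirm numerically:
  x=-1.106: |R|=0.77745 <1
  x=-0.970: |R|=0.70954 <1
  x=-0.905: |R|=0.68652 <1
  x=-0.591: |R|=0.66126 <1
  x=-1.874: |R|=1.66235 >1
  x=-1.703: |R|=1.39160 >1
  x=-1.519: |R|=1.14743 >1
Interval (-1.3846, 0).

(-1.3846,0); λ=-1 ⇒ h* = (18/13)/1 = 1.3846.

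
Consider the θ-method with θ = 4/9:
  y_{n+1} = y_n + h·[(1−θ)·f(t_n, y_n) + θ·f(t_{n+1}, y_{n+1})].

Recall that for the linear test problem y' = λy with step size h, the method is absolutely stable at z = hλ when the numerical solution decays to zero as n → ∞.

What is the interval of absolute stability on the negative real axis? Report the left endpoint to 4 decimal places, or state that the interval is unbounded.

With y'=λy (z=hλ):
  y_{n+1} = y_n + z·[5/9·y_n + 4/9·y_{n+1}] ⇒ (1 − 4/9z)y_{n+1} = (1 + 5/9z)y_n
  Hence R(z) = (1 + 5/9z)/(1 − 4/9z).

Solve |R(x)|<1 on ℝ⁻.
x=-1.06: |R|=0.2795
R=−1: 1+5/9x = −1+4/9x ⇒ -1/9x=2 ⇒ x=2/(-1/9)=-18.0000
Confirm numerically:
  x=-14.425: |R|=0.94640 <1
  x=-13.429: |R|=0.92712 <1
  x=-12.886: |R|=0.91553 <1
  x=-7.307: |R|=0.72028 <1
  x=-18.358: |R|=1.00434 >1
  x=-18.215: |R|=1.00263 >1
Stable set (-18.0000, 0).

z∈(-18.0000,0).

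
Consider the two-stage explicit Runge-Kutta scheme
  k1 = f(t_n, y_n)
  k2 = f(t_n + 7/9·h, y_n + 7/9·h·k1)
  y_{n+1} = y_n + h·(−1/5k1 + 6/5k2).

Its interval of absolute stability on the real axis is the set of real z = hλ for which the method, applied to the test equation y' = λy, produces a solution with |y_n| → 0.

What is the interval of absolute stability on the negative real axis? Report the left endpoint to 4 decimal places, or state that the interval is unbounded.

z∈(-1.0714,0).

Test eqn y'=λy, z=hλ:
  k1=λy_n ⇒ h·k1=z·y_n;  k2=λ(1+7/9z)y_n ⇒ h·k2=z(1+7/9z)y_n
  y_{n+1}/y_n = 1 − 1/5z + 6/5z(1+7/9z) = 1 + z + 14/15z²
  ⇒ R(z) = 1 + z + 14/15z².

Boundary: |R(x)|=1, x<0.
x=-1.68: |R|=1.9542
R=1: x+14/15x²=0 ⇒ x=−15/14=-1.0714; min R=1−1/(4·14/15)=0.7321>−1
Confirm numerically:
  x=-1.013: |R|=0.94476 <1
  x=-0.653: |R|=0.74498 <1
  x=-0.585: |R|=0.73441 <1
  x=-1.549: |R|=1.69044 >1
  x=-1.308: |R|=1.28881 >1
Interval (-1.0714, 0).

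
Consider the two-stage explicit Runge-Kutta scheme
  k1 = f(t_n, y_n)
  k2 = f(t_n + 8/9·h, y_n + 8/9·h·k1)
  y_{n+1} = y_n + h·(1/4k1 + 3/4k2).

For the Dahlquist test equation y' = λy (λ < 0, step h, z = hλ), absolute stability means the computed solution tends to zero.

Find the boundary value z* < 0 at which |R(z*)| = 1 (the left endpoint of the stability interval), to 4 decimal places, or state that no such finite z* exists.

z* = -1.5000.

Test eqn y'=λy, z=hλ:
  k1=λy_n ⇒ h·k1=z·y_n;  k2=λ(1+8/9z)y_n ⇒ h·k2=z(1+8/9z)y_n
  y_{n+1}/y_n = 1 + 1/4z + 3/4z(1+8/9z) = 1 + z + 2/3z²
  Hence R(z) = 1 + z + 2/3z².

Need |R(x)|<1, x<0.
x=-1.78: |R|=1.3323
R=1: x+2/3x²=0 ⇒ x=−3/2=-1.5000; min R=1−1/(4·2/3)=0.6250>−1
Confirm numerically:
  x=-1.324: |R|=0.84465 <1
  x=-1.317: |R|=0.83933 <1
  x=-1.262: |R|=0.79976 <1
  x=-0.727: |R|=0.62535 <1
  x=-1.874: |R|=1.46725 >1
  x=-1.583: |R|=1.08759 >1
Interval (-1.5000, 0).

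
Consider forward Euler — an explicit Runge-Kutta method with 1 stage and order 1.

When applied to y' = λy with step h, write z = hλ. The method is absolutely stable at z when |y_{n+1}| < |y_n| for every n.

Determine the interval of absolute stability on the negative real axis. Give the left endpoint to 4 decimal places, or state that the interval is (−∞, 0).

Test eqn y'=λy, z=hλ:
  order 1, 1-stage ⇒ R(z)=1+z
  (e.g. R(-0.92)=0.08000, |R|=0.08000)

Find x<0 with |R(x)|<1.
x=-0.92: |R|=0.0800
|R(-2.34)|=1.3400 |R(-1.62)|=0.6200 |R(-0.63)|=0.3700
Bisect:
  x_lo=-2.7664 |R|=1.7664  x_hi=-0.1388 |R|=0.8612
  mid=-1.45263 |R|=0.45263 →hi
  mid=-2.10953 |R|=1.10953 →lo
  mid=-1.78108 |R|=0.78108 →hi
  mid=-1.94530 |R|=0.94530 →hi
  mid=-2.02741 |R|=1.02741 →lo
  mid=-1.98636 |R|=0.98636 →hi
  mid=-2.00689 |R|=1.00689 →lo
  mid=-1.99662 |R|=0.99662 →hi
  mid=-2.00175 |R|=1.00175 →lo
  ...
  [-2.00015,-1.99999] ⇒ x*=-2.0000
Interval (-2.0000, 0).

(-2.0000, 0).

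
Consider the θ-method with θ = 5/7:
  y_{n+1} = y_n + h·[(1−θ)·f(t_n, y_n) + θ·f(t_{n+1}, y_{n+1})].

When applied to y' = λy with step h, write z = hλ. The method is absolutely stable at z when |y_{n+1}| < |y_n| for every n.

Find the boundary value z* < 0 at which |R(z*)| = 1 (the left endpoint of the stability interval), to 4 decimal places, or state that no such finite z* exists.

Test eqn y'=λy, z=hλ:
  y_{n+1} = y_n + z·[2/7·y_n + 5/7·y_{n+1}] ⇒ (1 − 5/7z)y_{n+1} = (1 + 2/7z)y_n
  so R(z) = (1 + 2/7z)/(1 − 5/7z).

Solve |R(x)|<1 on ℝ⁻.
x=-0.63: |R|=0.5655
x=-2: |R|=0.1765
x=-10: |R|=0.2281
x=-100: |R|=0.3807
θ=5/7≥1/2 ⇒ |1+2/7x|<|1−5/7x| ∀x<0 ⇒ interval (−∞,0).

unbounded; (−∞, 0).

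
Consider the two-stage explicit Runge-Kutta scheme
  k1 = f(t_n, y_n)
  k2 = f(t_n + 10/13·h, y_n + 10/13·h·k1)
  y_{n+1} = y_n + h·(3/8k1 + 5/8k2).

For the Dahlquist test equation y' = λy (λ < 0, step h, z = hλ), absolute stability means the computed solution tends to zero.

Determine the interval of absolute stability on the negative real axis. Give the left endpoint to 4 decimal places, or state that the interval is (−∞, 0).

On y'=λy, z=hλ:
  k1=λy_n ⇒ h·k1=z·y_n;  k2=λ(1+10/13z)y_n ⇒ h·k2=z(1+10/13z)y_n
  y_{n+1}/y_n = 1 + 3/8z + 5/8z(1+10/13z) = 1 + z + 25/52z²
  ⇒ R(z) = 1 + z + 25/52z².

Find x<0 with |R(x)|<1.
x=-1.54: |R|=0.6002
R=1: x+25/52x²=0 ⇒ x=−52/25=-2.0800; min R=1−1/(4·25/52)=0.4800>−1
Confirm numerically:
  x=-1.567: |R|=0.61352 <1
  x=-1.139: |R|=0.48471 <1
  x=-0.867: |R|=0.49439 <1
  x=-0.832: |R|=0.50080 <1
  x=-2.509: |R|=1.51748 >1
  x=-2.391: |R|=1.35750 >1
  x=-2.366: |R|=1.32533 >1
Interval (-2.0800, 0).

z∈(-2.0800,0).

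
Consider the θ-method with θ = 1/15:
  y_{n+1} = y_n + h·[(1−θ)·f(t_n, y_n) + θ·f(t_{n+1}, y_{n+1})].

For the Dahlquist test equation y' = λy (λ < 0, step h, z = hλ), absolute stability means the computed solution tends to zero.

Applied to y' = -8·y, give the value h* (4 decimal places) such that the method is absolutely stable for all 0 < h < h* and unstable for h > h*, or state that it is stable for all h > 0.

With y'=λy (z=hλ):
  y_{n+1} = y_n + z·[14/15·y_n + 1/15·y_{n+1}] ⇒ (1 − 1/15z)y_{n+1} = (1 + 14/15z)y_n
  Hence R(z) = (1 + 14/15z)/(1 − 1/15z).

Solve |R(x)|<1 on ℝ⁻.
x=-1.74: |R|=0.5591
R=−1: 1+14/15x = −1+1/15x ⇒ -13/15x=2 ⇒ x=2/(-13/15)=-2.3077
Confirm numerically:
  x=-2.180: |R|=0.90338 <1
  x=-2.053: |R|=0.80584 <1
  x=-1.769: |R|=0.58238 <1
  x=-1.364: |R|=0.25031 <1
  x=-2.756: |R|=1.32823 >1
  x=-2.372: |R|=1.04812 >1
Interval (-2.3077, 0).

(-2.3077,0); λ=-8 ⇒ h* = (30/13)/8 = 0.2885.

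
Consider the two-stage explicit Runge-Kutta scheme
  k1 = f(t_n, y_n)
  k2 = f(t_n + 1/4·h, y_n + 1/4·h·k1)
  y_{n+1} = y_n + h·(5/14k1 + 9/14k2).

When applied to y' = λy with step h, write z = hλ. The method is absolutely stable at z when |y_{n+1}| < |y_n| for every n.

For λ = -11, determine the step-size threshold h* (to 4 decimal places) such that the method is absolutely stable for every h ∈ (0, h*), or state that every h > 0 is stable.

(-6.2222,0); λ=-11 ⇒ h* = (56/9)/11 = 0.5657.

On y'=λy, z=hλ:
  k1=λy_n ⇒ h·k1=z·y_n;  k2=λ(1+1/4z)y_n ⇒ h·k2=z(1+1/4z)y_n
  y_{n+1}/y_n = 1 + 5/14z + 9/14z(1+1/4z) = 1 + z + 9/56z²
  so R(z) = 1 + z + 9/56z².

Find x<0 with |R(x)|<1.
x=-1.18: |R|=0.0438
R=1: x+9/56x²=0 ⇒ x=−56/9=-6.2222; min R=1−1/(4·9/56)=-0.5556>−1
Confirm numerically:
  x=-5.470: |R|=0.33872 <1
  x=-3.512: |R|=0.52973 <1
  x=-3.491: |R|=0.53236 <1
  x=-2.668: |R|=0.52400 <1
  x=-6.795: |R|=1.62550 >1
  x=-6.698: |R|=1.51216 >1
So |R|<1 on (-6.2222, 0).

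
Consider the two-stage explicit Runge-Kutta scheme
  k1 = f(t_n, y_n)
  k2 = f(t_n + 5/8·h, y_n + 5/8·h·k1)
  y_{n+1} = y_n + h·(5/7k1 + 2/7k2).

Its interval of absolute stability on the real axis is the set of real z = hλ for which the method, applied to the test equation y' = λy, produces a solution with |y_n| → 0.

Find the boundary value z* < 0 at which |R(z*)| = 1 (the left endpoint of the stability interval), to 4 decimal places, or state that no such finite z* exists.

z* = -5.6000.

On y'=λy, z=hλ:
  k1=λy_n ⇒ h·k1=z·y_n;  k2=λ(1+5/8z)y_n ⇒ h·k2=z(1+5/8z)y_n
  y_{n+1}/y_n = 1 + 5/7z + 2/7z(1+5/8z) = 1 + z + 5/28z²
  so R(z) = 1 + z + 5/28z².

Find x<0 with |R(x)|<1.
x=-1.5: |R|=0.0982
R=1: x+5/28x²=0 ⇒ x=−28/5=-5.6000; min R=1−1/(4·5/28)=-0.4000>−1
Confirm numerically:
  x=-4.147: |R|=0.07600 <1
  x=-3.799: |R|=0.22179 <1
  x=-2.963: |R|=0.39526 <1
  x=-6.105: |R|=1.55054 >1
  x=-5.858: |R|=1.26989 >1
  x=-5.790: |R|=1.19645 >1
Interval (-5.6000, 0).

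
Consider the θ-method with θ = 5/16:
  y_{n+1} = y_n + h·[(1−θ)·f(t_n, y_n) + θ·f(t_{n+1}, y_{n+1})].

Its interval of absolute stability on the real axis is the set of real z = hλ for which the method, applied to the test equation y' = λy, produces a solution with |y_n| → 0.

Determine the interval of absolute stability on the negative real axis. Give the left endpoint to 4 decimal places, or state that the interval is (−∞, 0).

z∈(-5.3333,0).

With y'=λy (z=hλ):
  y_{n+1} = y_n + z·[11/16·y_n + 5/16·y_{n+1}] ⇒ (1 − 5/16z)y_{n+1} = (1 + 11/16z)y_n
  ⇒ R(z) = (1 + 11/16z)/(1 − 5/16z).

Boundary: |R(x)|=1, x<0.
x=-1.02: |R|=0.2265
R=−1: 1+11/16x = −1+5/16x ⇒ -3/8x=2 ⇒ x=2/(-3/8)=-5.3333
Confirm numerically:
  x=-5.072: |R|=0.96209 <1
  x=-4.805: |R|=0.92080 <1
  x=-4.084: |R|=0.79418 <1
  x=-2.781: |R|=0.48791 <1
  x=-5.928: |R|=1.07818 >1
  x=-5.904: |R|=1.07522 >1
  x=-5.572: |R|=1.03265 >1
Stable set (-5.3333, 0).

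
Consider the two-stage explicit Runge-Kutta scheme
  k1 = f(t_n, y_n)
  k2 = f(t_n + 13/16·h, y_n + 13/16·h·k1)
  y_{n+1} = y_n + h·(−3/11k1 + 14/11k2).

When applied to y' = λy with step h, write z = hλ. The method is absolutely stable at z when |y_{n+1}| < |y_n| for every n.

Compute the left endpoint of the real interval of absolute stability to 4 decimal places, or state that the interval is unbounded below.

left endpoint -0.9670.

Set f=λy, z=hλ:
  k1=λy_n ⇒ h·k1=z·y_n;  k2=λ(1+13/16z)y_n ⇒ h·k2=z(1+13/16z)y_n
  y_{n+1}/y_n = 1 − 3/11z + 14/11z(1+13/16z) = 1 + z + 91/88z²
  Hence R(z) = 1 + z + 91/88z².

Need |R(x)|<1, x<0.
x=-1.23: |R|=1.3345
R=1: x+91/88x²=0 ⇒ x=−88/91=-0.9670; min R=1−1/(4·91/88)=0.7582>−1
Confirm numerically:
  x=-0.906: |R|=0.94282 <1
  x=-0.724: |R|=0.81805 <1
  x=-0.714: |R|=0.81318 <1
  x=-1.456: |R|=1.73621 >1
  x=-1.287: |R|=1.42584 >1
  x=-1.162: |R|=1.23428 >1
Interval (-0.9670, 0).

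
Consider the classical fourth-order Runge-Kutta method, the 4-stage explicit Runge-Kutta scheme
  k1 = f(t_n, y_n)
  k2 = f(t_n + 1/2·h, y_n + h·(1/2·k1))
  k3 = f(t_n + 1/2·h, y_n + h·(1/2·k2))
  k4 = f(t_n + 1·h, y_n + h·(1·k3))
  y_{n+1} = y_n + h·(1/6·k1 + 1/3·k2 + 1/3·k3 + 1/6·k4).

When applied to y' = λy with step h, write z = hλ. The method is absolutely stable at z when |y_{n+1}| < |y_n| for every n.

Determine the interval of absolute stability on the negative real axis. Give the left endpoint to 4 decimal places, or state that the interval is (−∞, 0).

(-2.7853, 0).

Set f=λy, z=hλ:
  order 4, 4-stage ⇒ R(z)=1+z+z^2/2+z^3/6+z^4/24
  (e.g. R(-0.5)=0.60677, |R|=0.60677)

Solve |R(x)|<1 on ℝ⁻.
x=-0.5: |R|=0.6068
|R(-3.16)|=1.7284 |R(-1.86)|=0.2960 |R(-1.78)|=0.2825
Bisect:
  x_lo=-3.5956 |R|=3.0853  x_hi=-0.3062 |R|=0.7362
  mid=-1.95093 |R|=0.31816 →hi
  mid=-2.77327 |R|=0.98202 →hi
  mid=-3.18444 |R|=1.78854 →lo
  mid=-2.97885 |R|=1.33327 →lo
  mid=-2.87606 |R|=1.14570 →lo
  mid=-2.82467 |R|=1.06100 →lo
  mid=-2.79897 |R|=1.02081 →lo
  mid=-2.78612 |R|=1.00124 →lo
  mid=-2.77969 |R|=0.99159 →hi
  mid=-2.78291 |R|=0.99641 →hi
  ...
  [-2.78532,-2.78511] ⇒ x*=-2.7853
Stable set (-2.7853, 0).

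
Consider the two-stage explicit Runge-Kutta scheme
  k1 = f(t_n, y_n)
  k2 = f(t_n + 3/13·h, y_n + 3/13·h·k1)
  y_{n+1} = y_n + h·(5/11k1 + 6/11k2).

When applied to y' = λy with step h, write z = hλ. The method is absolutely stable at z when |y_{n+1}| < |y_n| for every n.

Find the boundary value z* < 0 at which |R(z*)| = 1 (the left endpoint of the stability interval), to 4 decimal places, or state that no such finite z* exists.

Test eqn y'=λy, z=hλ:
  k1=λy_n ⇒ h·k1=z·y_n;  k2=λ(1+3/13z)y_n ⇒ h·k2=z(1+3/13z)y_n
  y_{n+1}/y_n = 1 + 5/11z + 6/11z(1+3/13z) = 1 + z + 18/143z²
  so R(z) = 1 + z + 18/143z².

Need |R(x)|<1, x<0.
x=-1.76: |R|=0.3701
R=1: x+18/143x²=0 ⇒ x=−143/18=-7.9444; min R=1−1/(4·18/143)=-0.9861>−1
Confirm numerically:
  x=-7.565: |R|=0.63868 <1
  x=-5.713: |R|=0.60467 <1
  x=-4.587: |R|=0.93854 <1
  x=-4.287: |R|=0.97364 <1
  x=-8.454: |R|=1.54224 >1
  x=-8.360: |R|=1.43729 >1
  x=-8.262: |R|=1.33025 >1
So |R|<1 on (-7.9444, 0).

z* = -7.9444.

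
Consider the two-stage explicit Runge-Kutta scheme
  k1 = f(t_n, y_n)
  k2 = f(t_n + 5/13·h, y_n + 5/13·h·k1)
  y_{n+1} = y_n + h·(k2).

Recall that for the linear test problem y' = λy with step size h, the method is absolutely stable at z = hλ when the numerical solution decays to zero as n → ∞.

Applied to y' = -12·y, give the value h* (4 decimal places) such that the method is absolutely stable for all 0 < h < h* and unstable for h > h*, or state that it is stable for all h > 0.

(-2.6000,0); λ=-12 ⇒ h* = (13/5)/12 = 0.2167.

Set f=λy, z=hλ:
  k1=λy_n ⇒ h·k1=z·y_n;  k2=λ(1+5/13z)y_n ⇒ h·k2=z(1+5/13z)y_n
  y_{n+1}/y_n = 1 + z(1+5/13z) = 1 + z + 5/13z²
  so R(z) = 1 + z + 5/13z².

Need |R(x)|<1, x<0.
x=-0.82: |R|=0.4386
R=1: x+5/13x²=0 ⇒ x=−13/5=-2.6000; min R=1−1/(4·5/13)=0.3500>−1
Confirm numerically:
  x=-2.443: |R|=0.85248 <1
  x=-1.967: |R|=0.52111 <1
  x=-1.937: |R|=0.50607 <1
  x=-1.205: |R|=0.35347 <1
  x=-2.932: |R|=1.37439 >1
  x=-2.743: |R|=1.15086 >1
Stable set (-2.6000, 0).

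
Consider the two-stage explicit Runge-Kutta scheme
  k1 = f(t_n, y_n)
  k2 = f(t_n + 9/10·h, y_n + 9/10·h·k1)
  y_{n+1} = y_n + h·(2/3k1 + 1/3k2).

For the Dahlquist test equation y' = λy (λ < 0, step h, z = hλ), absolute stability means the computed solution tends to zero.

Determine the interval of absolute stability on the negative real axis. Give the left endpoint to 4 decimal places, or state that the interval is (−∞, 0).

z∈(-3.3333,0).

With y'=λy (z=hλ):
  k1=λy_n ⇒ h·k1=z·y_n;  k2=λ(1+9/10z)y_n ⇒ h·k2=z(1+9/10z)y_n
  y_{n+1}/y_n = 1 + 2/3z + 1/3z(1+9/10z) = 1 + z + 3/10z²
  Hence R(z) = 1 + z + 3/10z².

Boundary: |R(x)|=1, x<0.
x=-0.37: |R|=0.6711
R=1: x+3/10x²=0 ⇒ x=−10/3=-3.3333; min R=1−1/(4·3/10)=0.1667>−1
Confirm numerically:
  x=-2.971: |R|=0.67705 <1
  x=-2.267: |R|=0.27479 <1
  x=-1.621: |R|=0.16729 <1
  x=-3.909: |R|=1.67508 >1
  x=-3.646: |R|=1.34199 >1
  x=-3.373: |R|=1.04014 >1
So |R|<1 on (-3.3333, 0).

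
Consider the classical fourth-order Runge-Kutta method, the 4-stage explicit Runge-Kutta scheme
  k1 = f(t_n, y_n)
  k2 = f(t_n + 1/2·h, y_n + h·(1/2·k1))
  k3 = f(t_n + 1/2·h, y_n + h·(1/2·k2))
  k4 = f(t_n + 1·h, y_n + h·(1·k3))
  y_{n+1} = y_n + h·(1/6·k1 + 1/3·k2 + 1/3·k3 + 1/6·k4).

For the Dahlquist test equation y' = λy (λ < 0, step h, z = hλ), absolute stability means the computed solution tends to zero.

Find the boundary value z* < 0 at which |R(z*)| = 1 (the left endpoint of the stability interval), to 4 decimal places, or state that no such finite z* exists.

left endpoint -2.7853.

With y'=λy (z=hλ):
  order 4, 4-stage ⇒ R(z)=1+z+z^2/2+z^3/6+z^4/24
  (e.g. R(-0.33)=0.71895, |R|=0.71895)

Boundary: |R(x)|=1, x<0.
x=-0.33: |R|=0.7190
|R(-2.37)|=0.5343 |R(-2.06)|=0.3552 |R(-1.72)|=0.2758
Bisect:
  x_lo=-3.2082 |R|=1.8488  x_hi=-0.2240 |R|=0.7993
  mid=-1.71615 |R|=0.27546 →hi
  mid=-2.46220 |R|=0.61257 →hi
  mid=-2.83522 |R|=1.07792 →lo
  mid=-2.64871 |R|=0.81286 →hi
  mid=-2.74196 |R|=0.93661 →hi
  mid=-2.78859 |R|=1.00498 →lo
  mid=-2.76528 |R|=0.97024 →hi
  ...
  [-2.78531,-2.78513] ⇒ x*=-2.7853
Stable set (-2.7853, 0).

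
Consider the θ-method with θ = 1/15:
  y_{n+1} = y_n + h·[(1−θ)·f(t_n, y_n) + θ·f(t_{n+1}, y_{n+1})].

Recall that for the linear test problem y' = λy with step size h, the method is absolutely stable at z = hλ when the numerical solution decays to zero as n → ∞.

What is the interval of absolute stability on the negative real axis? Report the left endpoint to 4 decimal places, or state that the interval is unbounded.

(-2.3077, 0).

On y'=λy, z=hλ:
  y_{n+1} = y_n + z·[14/15·y_n + 1/15·y_{n+1}] ⇒ (1 − 1/15z)y_{n+1} = (1 + 14/15z)y_n
  ⇒ R(z) = (1 + 14/15z)/(1 − 1/15z).

Find x<0 with |R(x)|<1.
x=-1.02: |R|=0.0449
R=−1: 1+14/15x = −1+1/15x ⇒ -13/15x=2 ⇒ x=2/(-13/15)=-2.3077
Confirm numerically:
  x=-2.222: |R|=0.93532 <1
  x=-2.002: |R|=0.76626 <1
  x=-1.024: |R|=0.04144 <1
  x=-2.763: |R|=1.33322 >1
  x=-2.628: |R|=1.23622 >1
  x=-2.428: |R|=1.08974 >1
So |R|<1 on (-2.3077, 0).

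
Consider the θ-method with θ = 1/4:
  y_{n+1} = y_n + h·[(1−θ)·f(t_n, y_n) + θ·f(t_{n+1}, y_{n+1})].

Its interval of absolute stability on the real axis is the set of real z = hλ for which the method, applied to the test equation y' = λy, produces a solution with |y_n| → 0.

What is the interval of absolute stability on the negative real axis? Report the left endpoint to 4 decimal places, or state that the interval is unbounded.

Test eqn y'=λy, z=hλ:
  y_{n+1} = y_n + z·[3/4·y_n + 1/4·y_{n+1}] ⇒ (1 − 1/4z)y_{n+1} = (1 + 3/4z)y_n
  Hence R(z) = (1 + 3/4z)/(1 − 1/4z).

Solve |R(x)|<1 on ℝ⁻.
x=-0.45: |R|=0.5955
R=−1: 1+3/4x = −1+1/4x ⇒ -1/2x=2 ⇒ x=2/(-1/2)=-4.0000
Confirm numerically:
  x=-3.578: |R|=0.88862 <1
  x=-2.898: |R|=0.68049 <1
  x=-1.928: |R|=0.30094 <1
  x=-4.202: |R|=1.04926 >1
  x=-4.191: |R|=1.04664 >1
  x=-4.182: |R|=1.04449 >1
Stable set (-4.0000, 0).

(-4.0000, 0).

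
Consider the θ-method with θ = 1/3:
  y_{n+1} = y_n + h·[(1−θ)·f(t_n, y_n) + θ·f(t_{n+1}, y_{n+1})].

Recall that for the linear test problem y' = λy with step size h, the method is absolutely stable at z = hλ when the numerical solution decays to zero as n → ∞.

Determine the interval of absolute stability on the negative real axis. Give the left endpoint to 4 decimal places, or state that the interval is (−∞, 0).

z∈(-6.0000,0).

Set f=λy, z=hλ:
  y_{n+1} = y_n + z·[2/3·y_n + 1/3·y_{n+1}] ⇒ (1 − 1/3z)y_{n+1} = (1 + 2/3z)y_n
  so R(z) = (1 + 2/3z)/(1 − 1/3z).

Find x<0 with |R(x)|<1.
x=-0.81: |R|=0.3622
R=−1: 1+2/3x = −1+1/3x ⇒ -1/3x=2 ⇒ x=2/(-1/3)=-6.0000
Confirm numerically:
  x=-5.149: |R|=0.89557 <1
  x=-2.579: |R|=0.38681 <1
  x=-2.533: |R|=0.37340 <1
  x=-6.531: |R|=1.05571 >1
  x=-6.486: |R|=1.05123 >1
So |R|<1 on (-6.0000, 0).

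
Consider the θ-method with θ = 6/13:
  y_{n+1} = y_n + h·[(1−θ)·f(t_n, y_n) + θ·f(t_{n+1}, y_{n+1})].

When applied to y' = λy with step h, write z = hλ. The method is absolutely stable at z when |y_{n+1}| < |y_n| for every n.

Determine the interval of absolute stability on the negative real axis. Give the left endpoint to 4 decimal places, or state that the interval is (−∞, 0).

Set f=λy, z=hλ:
  y_{n+1} = y_n + z·[7/13·y_n + 6/13·y_{n+1}] ⇒ (1 − 6/13z)y_{n+1} = (1 + 7/13z)y_n
  so R(z) = (1 + 7/13z)/(1 − 6/13z).

Find x<0 with |R(x)|<1.
x=-0.65: |R|=0.5000
R=−1: 1+7/13x = −1+6/13x ⇒ -1/13x=2 ⇒ x=2/(-1/13)=-26.0000
Confirm numerically:
  x=-24.954: |R|=0.99357 <1
  x=-15.022: |R|=0.89355 <1
  x=-11.493: |R|=0.82299 <1
  x=-26.449: |R|=1.00262 >1
  x=-26.239: |R|=1.00140 >1
Stable set (-26.0000, 0).

(-26.0000, 0).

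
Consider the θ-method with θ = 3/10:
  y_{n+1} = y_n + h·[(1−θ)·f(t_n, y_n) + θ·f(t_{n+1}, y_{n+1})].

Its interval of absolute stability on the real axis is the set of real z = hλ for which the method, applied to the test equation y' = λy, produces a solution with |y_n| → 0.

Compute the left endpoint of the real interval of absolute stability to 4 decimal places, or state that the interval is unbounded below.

On y'=λy, z=hλ:
  y_{n+1} = y_n + z·[7/10·y_n + 3/10·y_{n+1}] ⇒ (1 − 3/10z)y_{n+1} = (1 + 7/10z)y_n
  ⇒ R(z) = (1 + 7/10z)/(1 − 3/10z).

Solve |R(x)|<1 on ℝ⁻.
x=-1.6: |R|=0.0811
R=−1: 1+7/10x = −1+3/10x ⇒ -2/5x=2 ⇒ x=2/(-2/5)=-5.0000
Confirm numerically:
  x=-4.671: |R|=0.94520 <1
  x=-4.555: |R|=0.92478 <1
  x=-4.229: |R|=0.86406 <1
  x=-3.179: |R|=0.62717 <1
  x=-5.472: |R|=1.07147 >1
  x=-5.255: |R|=1.03959 >1
Interval (-5.0000, 0).

left endpoint -5.0000.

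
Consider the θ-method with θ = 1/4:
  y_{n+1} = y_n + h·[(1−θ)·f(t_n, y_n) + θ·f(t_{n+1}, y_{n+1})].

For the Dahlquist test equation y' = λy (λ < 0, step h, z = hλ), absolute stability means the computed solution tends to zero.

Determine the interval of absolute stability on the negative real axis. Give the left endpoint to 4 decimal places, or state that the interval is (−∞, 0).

Set f=λy, z=hλ:
  y_{n+1} = y_n + z·[3/4·y_n + 1/4·y_{n+1}] ⇒ (1 − 1/4z)y_{n+1} = (1 + 3/4z)y_n
  so R(z) = (1 + 3/4z)/(1 − 1/4z).

Need |R(x)|<1, x<0.
x=-1.66: |R|=0.1731
R=−1: 1+3/4x = −1+1/4x ⇒ -1/2x=2 ⇒ x=2/(-1/2)=-4.0000
Confirm numerically:
  x=-2.933: |R|=0.69220 <1
  x=-2.924: |R|=0.68920 <1
  x=-2.836: |R|=0.65945 <1
  x=-1.987: |R|=0.32754 <1
  x=-4.549: |R|=1.12844 >1
  x=-4.167: |R|=1.04090 >1
So |R|<1 on (-4.0000, 0).

z∈(-4.0000,0).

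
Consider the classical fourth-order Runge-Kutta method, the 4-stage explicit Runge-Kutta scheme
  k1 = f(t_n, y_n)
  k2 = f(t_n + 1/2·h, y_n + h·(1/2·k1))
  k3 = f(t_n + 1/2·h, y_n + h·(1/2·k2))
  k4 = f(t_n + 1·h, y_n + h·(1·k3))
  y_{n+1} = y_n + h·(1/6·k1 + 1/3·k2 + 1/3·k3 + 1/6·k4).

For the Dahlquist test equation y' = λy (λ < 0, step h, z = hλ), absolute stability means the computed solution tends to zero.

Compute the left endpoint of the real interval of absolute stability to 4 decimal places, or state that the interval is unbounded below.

z* = -2.7853.

With y'=λy (z=hλ):
  order 4, 4-stage ⇒ R(z)=1+z+z^2/2+z^3/6+z^4/24
  (e.g. R(-1.32)=0.29437, |R|=0.29437)

Boundary: |R(x)|=1, x<0.
x=-1.32: |R|=0.2944
|R(-2.87)|=1.1354 |R(-1.9)|=0.3048 |R(-0.86)|=0.4266
Bisect:
  x_lo=-3.4635 |R|=2.6057  x_hi=-0.3683 |R|=0.6920
  mid=-1.91590 |R|=0.30874 →hi
  mid=-2.68971 |R|=0.86520 →hi
  mid=-3.07661 |R|=1.53571 →lo
  mid=-2.88316 |R|=1.15786 →lo
  mid=-2.78643 |R|=1.00172 →lo
  mid=-2.73807 |R|=0.93111 →hi
  mid=-2.76225 |R|=0.96581 →hi
  mid=-2.77434 |R|=0.98362 →hi
  mid=-2.78039 |R|=0.99263 →hi
  mid=-2.78341 |R|=0.99717 →hi
  ...
  [-2.78530,-2.78511] ⇒ x*=-2.7853
Interval (-2.7853, 0).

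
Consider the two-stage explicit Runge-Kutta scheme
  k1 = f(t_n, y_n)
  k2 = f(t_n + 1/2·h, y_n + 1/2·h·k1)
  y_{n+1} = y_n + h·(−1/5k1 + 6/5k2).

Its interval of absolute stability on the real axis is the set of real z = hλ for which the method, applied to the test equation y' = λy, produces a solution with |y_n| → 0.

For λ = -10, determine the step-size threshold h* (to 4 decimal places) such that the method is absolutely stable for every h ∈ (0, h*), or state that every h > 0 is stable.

Test eqn y'=λy, z=hλ:
  k1=λy_n ⇒ h·k1=z·y_n;  k2=λ(1+1/2z)y_n ⇒ h·k2=z(1+1/2z)y_n
  y_{n+1}/y_n = 1 − 1/5z + 6/5z(1+1/2z) = 1 + z + 3/5z²
  so R(z) = 1 + z + 3/5z².

Find x<0 with |R(x)|<1.
x=-1.14: |R|=0.6398
R=1: x+3/5x²=0 ⇒ x=−5/3=-1.6667; min R=1−1/(4·3/5)=0.5833>−1
Confirm numerically:
  x=-1.104: |R|=0.62729 <1
  x=-1.047: |R|=0.61073 <1
  x=-0.996: |R|=0.59921 <1
  x=-0.833: |R|=0.58333 <1
  x=-2.221: |R|=1.73870 >1
  x=-2.069: |R|=1.49946 >1
  x=-2.042: |R|=1.45986 >1
Interval (-1.6667, 0).

(-1.6667,0); λ=-10 ⇒ h* = (5/3)/10 = 0.1667.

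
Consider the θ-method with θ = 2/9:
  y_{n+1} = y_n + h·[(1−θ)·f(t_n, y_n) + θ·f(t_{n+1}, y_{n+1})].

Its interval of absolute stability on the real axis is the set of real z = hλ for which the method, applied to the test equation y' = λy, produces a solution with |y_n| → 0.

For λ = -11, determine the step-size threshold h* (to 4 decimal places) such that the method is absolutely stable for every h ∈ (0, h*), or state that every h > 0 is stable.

With y'=λy (z=hλ):
  y_{n+1} = y_n + z·[7/9·y_n + 2/9·y_{n+1}] ⇒ (1 − 2/9z)y_{n+1} = (1 + 7/9z)y_n
  so R(z) = (1 + 7/9z)/(1 − 2/9z).

Boundary: |R(x)|=1, x<0.
x=-0.9: |R|=0.2500
R=−1: 1+7/9x = −1+2/9x ⇒ -5/9x=2 ⇒ x=2/(-5/9)=-3.6000
Confirm numerically:
  x=-2.788: |R|=0.72146 <1
  x=-2.186: |R|=0.47128 <1
  x=-1.485: |R|=0.11654 <1
  x=-4.178: |R|=1.16651 >1
  x=-4.157: |R|=1.16085 >1
  x=-3.754: |R|=1.04664 >1
Stable set (-3.6000, 0).

(-3.6000,0); λ=-11 ⇒ h* = (18/5)/11 = 0.3273.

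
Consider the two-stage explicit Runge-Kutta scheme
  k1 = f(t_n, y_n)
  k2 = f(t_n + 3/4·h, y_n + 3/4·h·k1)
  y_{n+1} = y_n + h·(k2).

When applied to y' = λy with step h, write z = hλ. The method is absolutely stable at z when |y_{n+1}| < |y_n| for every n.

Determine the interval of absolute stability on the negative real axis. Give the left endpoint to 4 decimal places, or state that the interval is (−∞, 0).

z∈(-1.3333,0).

Test eqn y'=λy, z=hλ:
  k1=λy_n ⇒ h·k1=z·y_n;  k2=λ(1+3/4z)y_n ⇒ h·k2=z(1+3/4z)y_n
  y_{n+1}/y_n = 1 + z(1+3/4z) = 1 + z + 3/4z²
  so R(z) = 1 + z + 3/4z².

Find x<0 with |R(x)|<1.
x=-1.44: |R|=1.1152
R=1: x+3/4x²=0 ⇒ x=−4/3=-1.3333; min R=1−1/(4·3/4)=0.6667>−1
Confirm numerically:
  x=-1.310: |R|=0.97708 <1
  x=-0.809: |R|=0.68186 <1
  x=-0.761: |R|=0.67334 <1
  x=-0.618: |R|=0.66844 <1
  x=-1.708: |R|=1.47995 >1
  x=-1.623: |R|=1.35260 >1
So |R|<1 on (-1.3333, 0).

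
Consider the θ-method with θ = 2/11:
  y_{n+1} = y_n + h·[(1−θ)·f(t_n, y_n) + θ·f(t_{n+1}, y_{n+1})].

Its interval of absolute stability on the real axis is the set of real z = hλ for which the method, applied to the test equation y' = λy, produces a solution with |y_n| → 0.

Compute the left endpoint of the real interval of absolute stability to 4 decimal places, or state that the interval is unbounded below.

left endpoint -3.1429.

Test eqn y'=λy, z=hλ:
  y_{n+1} = y_n + z·[9/11·y_n + 2/11·y_{n+1}] ⇒ (1 − 2/11z)y_{n+1} = (1 + 9/11z)y_n
  Hence R(z) = (1 + 9/11z)/(1 − 2/11z).

Solve |R(x)|<1 on ℝ⁻.
x=-1.33: |R|=0.0710
R=−1: 1+9/11x = −1+2/11x ⇒ -7/11x=2 ⇒ x=2/(-7/11)=-3.1429
Confirm numerically:
  x=-1.974: |R|=0.45264 <1
  x=-1.684: |R|=0.28925 <1
  x=-1.281: |R|=0.03901 <1
  x=-3.700: |R|=1.21196 >1
  x=-3.659: |R|=1.19724 >1
  x=-3.650: |R|=1.19399 >1
So |R|<1 on (-3.1429, 0).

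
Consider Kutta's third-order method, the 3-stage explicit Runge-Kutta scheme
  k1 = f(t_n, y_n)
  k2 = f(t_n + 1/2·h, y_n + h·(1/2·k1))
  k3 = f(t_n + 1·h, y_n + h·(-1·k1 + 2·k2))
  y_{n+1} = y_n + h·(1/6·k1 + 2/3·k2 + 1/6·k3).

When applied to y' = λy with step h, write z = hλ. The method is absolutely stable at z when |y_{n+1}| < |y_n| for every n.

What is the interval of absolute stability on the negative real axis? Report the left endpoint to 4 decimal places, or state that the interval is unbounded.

Set f=λy, z=hλ:
  order 3, 3-stage ⇒ R(z)=1+z+z^2/2+z^3/6
  (e.g. R(-0.98)=0.34333, |R|=0.34333)

Find x<0 with |R(x)|<1.
x=-0.98: |R|=0.3433
|R(-2.1)|=0.4385 |R(-1.73)|=0.0965 |R(-1.03)|=0.3183
Bisect:
  x_lo=-3.0140 |R|=2.0352  x_hi=-0.1483 |R|=0.8621
  mid=-1.58117 |R|=0.01003 →hi
  mid=-2.29759 |R|=0.67960 →hi
  mid=-2.65580 |R|=1.25119 →lo
  mid=-2.47670 |R|=0.94171 →hi
  mid=-2.56625 |R|=1.09017 →lo
  mid=-2.52148 |R|=1.01441 →lo
  mid=-2.49909 |R|=0.97768 →hi
  mid=-2.51028 |R|=0.99595 →hi
  mid=-2.51588 |R|=1.00516 →lo
  mid=-2.51308 |R|=1.00055 →lo
  ...
  [-2.51290,-2.51273] ⇒ x*=-2.5127
So |R|<1 on (-2.5127, 0).

(-2.5127, 0).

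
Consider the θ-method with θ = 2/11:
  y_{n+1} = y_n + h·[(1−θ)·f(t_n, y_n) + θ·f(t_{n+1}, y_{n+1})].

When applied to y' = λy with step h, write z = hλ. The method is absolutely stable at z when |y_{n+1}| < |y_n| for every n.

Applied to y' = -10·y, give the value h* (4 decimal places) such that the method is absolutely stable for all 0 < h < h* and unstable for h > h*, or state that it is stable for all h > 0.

(-3.1429,0); λ=-10 ⇒ h* = (22/7)/10 = 0.3143.

With y'=λy (z=hλ):
  y_{n+1} = y_n + z·[9/11·y_n + 2/11·y_{n+1}] ⇒ (1 − 2/11z)y_{n+1} = (1 + 9/11z)y_n
  Hence R(z) = (1 + 9/11z)/(1 − 2/11z).

Need |R(x)|<1, x<0.
x=-1.53: |R|=0.1970
R=−1: 1+9/11x = −1+2/11x ⇒ -7/11x=2 ⇒ x=2/(-7/11)=-3.1429
Confirm numerically:
  x=-2.815: |R|=0.86200 <1
  x=-2.196: |R|=0.56939 <1
  x=-1.886: |R|=0.40441 <1
  x=-1.550: |R|=0.20922 <1
  x=-3.451: |R|=1.12049 >1
  x=-3.195: |R|=1.02099 >1
So |R|<1 on (-3.1429, 0).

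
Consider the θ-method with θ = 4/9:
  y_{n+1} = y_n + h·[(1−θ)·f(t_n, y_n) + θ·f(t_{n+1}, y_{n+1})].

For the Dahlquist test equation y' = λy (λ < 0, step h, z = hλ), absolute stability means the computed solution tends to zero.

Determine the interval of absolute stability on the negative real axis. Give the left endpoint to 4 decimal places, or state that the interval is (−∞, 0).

With y'=λy (z=hλ):
  y_{n+1} = y_n + z·[5/9·y_n + 4/9·y_{n+1}] ⇒ (1 − 4/9z)y_{n+1} = (1 + 5/9z)y_n
  R(z) = (1 + 5/9z)/(1 − 4/9z).

Boundary: |R(x)|=1, x<0.
x=-1.34: |R|=0.1602
R=−1: 1+5/9x = −1+4/9x ⇒ -1/9x=2 ⇒ x=2/(-1/9)=-18.0000
Confirm numerically:
  x=-16.051: |R|=0.97338 <1
  x=-11.503: |R|=0.88190 <1
  x=-8.442: |R|=0.77652 <1
  x=-7.784: |R|=0.74547 <1
  x=-18.414: |R|=1.00501 >1
  x=-18.100: |R|=1.00123 >1
Stable set (-18.0000, 0).

z∈(-18.0000,0).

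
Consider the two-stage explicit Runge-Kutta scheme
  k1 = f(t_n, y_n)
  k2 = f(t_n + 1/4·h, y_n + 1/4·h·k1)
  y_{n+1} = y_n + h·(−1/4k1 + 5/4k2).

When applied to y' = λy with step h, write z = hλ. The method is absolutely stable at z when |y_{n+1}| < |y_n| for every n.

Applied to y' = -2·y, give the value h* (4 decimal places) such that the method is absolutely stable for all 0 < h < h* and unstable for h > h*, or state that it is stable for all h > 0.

(-3.2000,0); λ=-2 ⇒ h* = (16/5)/2 = 1.6000.

On y'=λy, z=hλ:
  k1=λy_n ⇒ h·k1=z·y_n;  k2=λ(1+1/4z)y_n ⇒ h·k2=z(1+1/4z)y_n
  y_{n+1}/y_n = 1 − 1/4z + 5/4z(1+1/4z) = 1 + z + 5/16z²
  ⇒ R(z) = 1 + z + 5/16z².

Boundary: |R(x)|=1, x<0.
x=-0.72: |R|=0.4420
R=1: x+5/16x²=0 ⇒ x=−16/5=-3.2000; min R=1−1/(4·5/16)=0.2000>−1
Confirm numerically:
  x=-2.698: |R|=0.57675 <1
  x=-2.040: |R|=0.26050 <1
  x=-2.039: |R|=0.26023 <1
  x=-1.282: |R|=0.23160 <1
  x=-3.578: |R|=1.42265 >1
  x=-3.548: |R|=1.38585 >1
  x=-3.368: |R|=1.17682 >1
Stable set (-3.2000, 0).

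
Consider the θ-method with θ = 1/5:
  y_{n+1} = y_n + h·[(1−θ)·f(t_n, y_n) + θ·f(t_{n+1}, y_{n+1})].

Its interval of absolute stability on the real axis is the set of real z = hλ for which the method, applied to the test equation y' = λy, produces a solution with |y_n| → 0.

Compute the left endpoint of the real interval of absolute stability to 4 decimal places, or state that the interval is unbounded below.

Set f=λy, z=hλ:
  y_{n+1} = y_n + z·[4/5·y_n + 1/5·y_{n+1}] ⇒ (1 − 1/5z)y_{n+1} = (1 + 4/5z)y_n
  R(z) = (1 + 4/5z)/(1 − 1/5z).

Find x<0 with |R(x)|<1.
x=-1.42: |R|=0.1059
R=−1: 1+4/5x = −1+1/5x ⇒ -3/5x=2 ⇒ x=2/(-3/5)=-3.3333
Confirm numerically:
  x=-1.960: |R|=0.40805 <1
  x=-1.853: |R|=0.35196 <1
  x=-1.623: |R|=0.22528 <1
  x=-3.646: |R|=1.10849 >1
  x=-3.527: |R|=1.06814 >1
  x=-3.355: |R|=1.00778 >1
Stable set (-3.3333, 0).

z* = -3.3333.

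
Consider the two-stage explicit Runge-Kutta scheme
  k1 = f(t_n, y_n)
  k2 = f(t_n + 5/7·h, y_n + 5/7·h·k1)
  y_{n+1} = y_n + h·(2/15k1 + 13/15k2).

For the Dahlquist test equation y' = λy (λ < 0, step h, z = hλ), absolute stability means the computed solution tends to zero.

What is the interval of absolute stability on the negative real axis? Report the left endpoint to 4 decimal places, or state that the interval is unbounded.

Test eqn y'=λy, z=hλ:
  k1=λy_n ⇒ h·k1=z·y_n;  k2=λ(1+5/7z)y_n ⇒ h·k2=z(1+5/7z)y_n
  y_{n+1}/y_n = 1 + 2/15z + 13/15z(1+5/7z) = 1 + z + 13/21z²
  so R(z) = 1 + z + 13/21z².

Need |R(x)|<1, x<0.
x=-1.17: |R|=0.6774
R=1: x+13/21x²=0 ⇒ x=−21/13=-1.6154; min R=1−1/(4·13/21)=0.5962>−1
Confirm numerically:
  x=-1.274: |R|=0.73076 <1
  x=-0.966: |R|=0.61167 <1
  x=-0.654: |R|=0.61078 <1
  x=-1.886: |R|=1.31595 >1
  x=-1.803: |R|=1.20941 >1
Interval (-1.6154, 0).

(-1.6154, 0).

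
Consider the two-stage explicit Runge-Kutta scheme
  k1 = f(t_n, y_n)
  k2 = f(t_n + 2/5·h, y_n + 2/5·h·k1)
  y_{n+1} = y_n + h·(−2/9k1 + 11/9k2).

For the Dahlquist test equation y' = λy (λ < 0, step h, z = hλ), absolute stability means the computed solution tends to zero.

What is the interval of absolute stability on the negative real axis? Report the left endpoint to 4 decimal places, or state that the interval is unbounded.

(-2.0455, 0).

Test eqn y'=λy, z=hλ:
  k1=λy_n ⇒ h·k1=z·y_n;  k2=λ(1+2/5z)y_n ⇒ h·k2=z(1+2/5z)y_n
  y_{n+1}/y_n = 1 − 2/9z + 11/9z(1+2/5z) = 1 + z + 22/45z²
  Hence R(z) = 1 + z + 22/45z².

Boundary: |R(x)|=1, x<0.
x=-1.3: |R|=0.5262
R=1: x+22/45x²=0 ⇒ x=−45/22=-2.0455; min R=1−1/(4·22/45)=0.4886>−1
Confirm numerically:
  x=-1.476: |R|=0.58908 <1
  x=-1.464: |R|=0.58383 <1
  x=-1.311: |R|=0.52926 <1
  x=-1.020: |R|=0.48864 <1
  x=-2.444: |R|=1.47620 >1
  x=-2.410: |R|=1.42952 >1
Interval (-2.0455, 0).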